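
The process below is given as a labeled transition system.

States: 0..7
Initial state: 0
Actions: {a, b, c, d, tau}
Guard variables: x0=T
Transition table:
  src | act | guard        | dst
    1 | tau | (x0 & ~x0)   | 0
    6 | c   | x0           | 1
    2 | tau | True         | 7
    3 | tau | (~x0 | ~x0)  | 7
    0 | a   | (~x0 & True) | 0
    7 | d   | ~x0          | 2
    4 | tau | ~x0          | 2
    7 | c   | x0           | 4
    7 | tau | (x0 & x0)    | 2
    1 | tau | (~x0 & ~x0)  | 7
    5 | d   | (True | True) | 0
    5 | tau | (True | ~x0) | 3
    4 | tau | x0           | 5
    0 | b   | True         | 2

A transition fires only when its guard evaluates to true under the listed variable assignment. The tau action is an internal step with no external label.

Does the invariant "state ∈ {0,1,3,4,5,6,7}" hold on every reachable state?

Inv-set: {0,1,3,4,5,6,7}
Reach set: {0,2,3,4,5,7}
  0: ok
  2: outside
  3: ok
  4: ok
  5: ok
  7: ok
reach 2 via b — violates

Answer: INVARIANT VIOLATED at state 2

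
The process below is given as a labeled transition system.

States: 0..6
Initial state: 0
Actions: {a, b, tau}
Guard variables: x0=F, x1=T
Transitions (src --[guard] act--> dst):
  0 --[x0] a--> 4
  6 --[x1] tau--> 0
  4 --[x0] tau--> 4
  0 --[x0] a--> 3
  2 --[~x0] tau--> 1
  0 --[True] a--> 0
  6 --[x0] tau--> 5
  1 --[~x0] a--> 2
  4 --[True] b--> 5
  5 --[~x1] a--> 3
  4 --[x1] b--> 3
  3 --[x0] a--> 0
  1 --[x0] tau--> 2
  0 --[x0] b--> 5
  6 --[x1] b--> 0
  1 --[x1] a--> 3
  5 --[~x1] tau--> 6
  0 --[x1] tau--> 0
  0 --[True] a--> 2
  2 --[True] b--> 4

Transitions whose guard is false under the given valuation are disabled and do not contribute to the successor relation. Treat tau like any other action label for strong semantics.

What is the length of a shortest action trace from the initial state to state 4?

Answer: 2

Analysis:
BFS to 4:
  Layer 0: {0}
  Layer 1: {2}
  Layer 2: {1,4}
depth(4)=2, e.g. a·b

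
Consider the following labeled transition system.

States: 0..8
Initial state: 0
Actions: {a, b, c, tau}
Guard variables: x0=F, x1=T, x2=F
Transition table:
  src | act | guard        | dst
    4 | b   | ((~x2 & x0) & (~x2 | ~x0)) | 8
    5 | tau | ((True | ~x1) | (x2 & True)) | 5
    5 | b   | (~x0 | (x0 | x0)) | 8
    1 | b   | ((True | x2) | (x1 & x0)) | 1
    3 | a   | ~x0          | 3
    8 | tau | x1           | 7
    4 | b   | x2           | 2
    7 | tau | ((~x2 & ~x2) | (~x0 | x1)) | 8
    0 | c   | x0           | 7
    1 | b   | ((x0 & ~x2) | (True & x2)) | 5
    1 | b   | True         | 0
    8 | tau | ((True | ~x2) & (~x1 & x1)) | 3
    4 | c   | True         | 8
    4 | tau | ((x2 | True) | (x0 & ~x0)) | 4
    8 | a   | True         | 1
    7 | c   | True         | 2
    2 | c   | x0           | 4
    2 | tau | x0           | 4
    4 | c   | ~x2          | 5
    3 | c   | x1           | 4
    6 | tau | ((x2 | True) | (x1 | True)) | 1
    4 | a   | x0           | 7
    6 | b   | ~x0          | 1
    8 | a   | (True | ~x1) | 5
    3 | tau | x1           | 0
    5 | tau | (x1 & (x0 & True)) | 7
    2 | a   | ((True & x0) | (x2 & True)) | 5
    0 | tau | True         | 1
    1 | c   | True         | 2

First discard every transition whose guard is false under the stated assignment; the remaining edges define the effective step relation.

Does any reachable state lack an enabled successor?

Reach set: {0,1,2}
  0: tau→1  [1 out]
  1: b→0  b→1  c→2  [3 out]
  2: ∅  [STUCK]
trace reaching 2: tau·c

Answer: DEADLOCK at state 2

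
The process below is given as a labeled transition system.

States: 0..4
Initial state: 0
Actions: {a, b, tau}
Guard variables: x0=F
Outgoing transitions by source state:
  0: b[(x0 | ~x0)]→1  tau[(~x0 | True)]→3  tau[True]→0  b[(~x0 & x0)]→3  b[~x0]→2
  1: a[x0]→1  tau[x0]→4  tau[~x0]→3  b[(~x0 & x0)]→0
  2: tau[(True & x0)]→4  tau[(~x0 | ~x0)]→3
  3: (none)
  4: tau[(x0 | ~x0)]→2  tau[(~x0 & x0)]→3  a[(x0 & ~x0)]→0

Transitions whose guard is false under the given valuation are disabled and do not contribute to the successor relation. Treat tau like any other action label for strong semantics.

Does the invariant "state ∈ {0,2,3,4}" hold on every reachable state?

Safe = {0,2,3,4}
Reach set: {0,1,2,3}
  0: ok
  1: ✗ unsafe
  2: ok
  3: ok
reach 1 via b — violates

Answer: INVARIANT VIOLATED at state 1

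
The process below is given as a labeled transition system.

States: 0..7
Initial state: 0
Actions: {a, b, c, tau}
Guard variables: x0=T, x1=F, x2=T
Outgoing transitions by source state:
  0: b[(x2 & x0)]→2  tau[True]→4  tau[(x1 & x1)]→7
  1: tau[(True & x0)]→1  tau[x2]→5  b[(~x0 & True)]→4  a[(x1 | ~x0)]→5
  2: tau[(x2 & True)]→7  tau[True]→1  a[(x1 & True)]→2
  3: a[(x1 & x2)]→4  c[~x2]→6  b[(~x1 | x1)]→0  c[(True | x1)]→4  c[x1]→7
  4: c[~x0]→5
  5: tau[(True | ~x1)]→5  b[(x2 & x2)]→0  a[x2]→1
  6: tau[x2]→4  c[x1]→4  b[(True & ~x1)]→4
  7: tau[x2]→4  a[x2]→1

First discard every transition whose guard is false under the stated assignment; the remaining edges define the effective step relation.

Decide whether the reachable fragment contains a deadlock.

Reach set: {0,1,2,4,5,7}
  0: b→2  tau→4  [2 exit(s)]
  1: tau→1  tau→5  [2 exit(s)]
  2: tau→1  tau→7  [2 exit(s)]
  4: ∅  [deadlock]
  5: a→1  b→0  tau→5  [3 exit(s)]
  7: a→1  tau→4  [2 exit(s)]
trace reaching 4: tau

Answer: DEADLOCK at state 4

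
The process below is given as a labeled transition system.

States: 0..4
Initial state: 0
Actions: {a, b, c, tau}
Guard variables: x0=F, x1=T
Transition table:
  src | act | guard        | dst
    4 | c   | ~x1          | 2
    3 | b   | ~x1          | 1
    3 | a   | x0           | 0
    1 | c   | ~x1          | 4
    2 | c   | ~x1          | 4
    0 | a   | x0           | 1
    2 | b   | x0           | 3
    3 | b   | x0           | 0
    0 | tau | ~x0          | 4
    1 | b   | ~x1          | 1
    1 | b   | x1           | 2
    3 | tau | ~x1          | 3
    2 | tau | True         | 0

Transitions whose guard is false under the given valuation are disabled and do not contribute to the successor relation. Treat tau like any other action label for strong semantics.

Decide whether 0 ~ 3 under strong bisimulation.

Answer: NOT BISIMILAR

Working:
Bisimulation quotient by refinement:
  round 0: {{0,1,2,3,4}}
  round 1: {{0,2},{1},{3,4}}
  round 2: {{0},{1},{2},{3,4}}
Fixed point at round 3; 4 class(es).
0∈{0}, 3∈{3,4}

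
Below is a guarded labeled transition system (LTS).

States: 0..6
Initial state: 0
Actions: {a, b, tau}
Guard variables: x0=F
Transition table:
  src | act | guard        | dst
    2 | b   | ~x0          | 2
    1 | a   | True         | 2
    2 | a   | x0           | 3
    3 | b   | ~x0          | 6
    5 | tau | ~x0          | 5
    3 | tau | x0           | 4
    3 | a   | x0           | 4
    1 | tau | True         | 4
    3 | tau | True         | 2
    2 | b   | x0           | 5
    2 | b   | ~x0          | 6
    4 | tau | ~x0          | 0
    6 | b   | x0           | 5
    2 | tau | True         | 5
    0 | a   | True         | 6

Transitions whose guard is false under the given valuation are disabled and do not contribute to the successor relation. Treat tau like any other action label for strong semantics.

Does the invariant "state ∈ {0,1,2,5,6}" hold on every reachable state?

Answer: INVARIANT HOLDS

Trace:
Inv-set: {0,1,2,5,6}
R = {0,6}
  0: safe
  6: safe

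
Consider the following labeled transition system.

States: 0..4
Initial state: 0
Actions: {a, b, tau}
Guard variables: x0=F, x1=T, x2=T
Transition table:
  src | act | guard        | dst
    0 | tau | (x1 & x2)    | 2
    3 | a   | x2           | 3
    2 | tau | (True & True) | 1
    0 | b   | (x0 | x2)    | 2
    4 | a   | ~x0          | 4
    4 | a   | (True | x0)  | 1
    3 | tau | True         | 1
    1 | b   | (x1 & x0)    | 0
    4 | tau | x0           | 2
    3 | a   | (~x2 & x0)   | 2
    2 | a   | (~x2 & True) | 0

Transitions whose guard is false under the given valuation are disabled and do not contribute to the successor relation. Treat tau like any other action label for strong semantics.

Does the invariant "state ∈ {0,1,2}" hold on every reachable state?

Answer: INVARIANT HOLDS

Analysis:
Safe = {0,1,2}
Reach set: {0,1,2}
  0: safe
  1: safe
  2: safe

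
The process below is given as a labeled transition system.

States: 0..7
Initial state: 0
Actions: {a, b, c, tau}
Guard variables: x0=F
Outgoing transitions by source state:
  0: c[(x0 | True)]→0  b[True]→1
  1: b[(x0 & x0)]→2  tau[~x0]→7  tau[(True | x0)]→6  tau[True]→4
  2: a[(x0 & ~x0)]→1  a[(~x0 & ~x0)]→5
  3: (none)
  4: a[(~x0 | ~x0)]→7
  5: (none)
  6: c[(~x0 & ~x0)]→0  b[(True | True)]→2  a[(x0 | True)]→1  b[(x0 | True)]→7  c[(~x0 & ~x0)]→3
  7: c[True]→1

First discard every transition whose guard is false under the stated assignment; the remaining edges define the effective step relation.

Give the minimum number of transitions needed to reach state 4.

Answer: 2

Trace:
BFS to 4:
  L0 = {0}
  L1 = {1}
  L2 = {4,6,7}
first hit 4 at d=2 via b·tau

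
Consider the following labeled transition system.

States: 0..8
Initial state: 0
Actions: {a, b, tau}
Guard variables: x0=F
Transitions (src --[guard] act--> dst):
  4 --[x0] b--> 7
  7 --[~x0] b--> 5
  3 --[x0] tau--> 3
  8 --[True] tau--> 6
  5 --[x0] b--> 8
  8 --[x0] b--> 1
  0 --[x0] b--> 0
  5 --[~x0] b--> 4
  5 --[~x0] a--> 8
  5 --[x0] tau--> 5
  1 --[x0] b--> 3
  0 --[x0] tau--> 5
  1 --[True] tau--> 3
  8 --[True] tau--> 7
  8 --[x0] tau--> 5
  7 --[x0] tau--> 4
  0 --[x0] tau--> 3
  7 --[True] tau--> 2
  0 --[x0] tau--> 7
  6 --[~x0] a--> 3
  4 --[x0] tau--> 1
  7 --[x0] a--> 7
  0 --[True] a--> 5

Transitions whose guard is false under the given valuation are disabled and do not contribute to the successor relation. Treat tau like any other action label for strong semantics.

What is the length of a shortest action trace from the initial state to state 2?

Answer: 4

Working:
BFS to 2:
  Layer 0: {0}
  Layer 1: {5}
  Layer 2: {4,8}
  Layer 3: {6,7}
  Layer 4: {2,3}
depth(2)=4, e.g. a·a·tau·tau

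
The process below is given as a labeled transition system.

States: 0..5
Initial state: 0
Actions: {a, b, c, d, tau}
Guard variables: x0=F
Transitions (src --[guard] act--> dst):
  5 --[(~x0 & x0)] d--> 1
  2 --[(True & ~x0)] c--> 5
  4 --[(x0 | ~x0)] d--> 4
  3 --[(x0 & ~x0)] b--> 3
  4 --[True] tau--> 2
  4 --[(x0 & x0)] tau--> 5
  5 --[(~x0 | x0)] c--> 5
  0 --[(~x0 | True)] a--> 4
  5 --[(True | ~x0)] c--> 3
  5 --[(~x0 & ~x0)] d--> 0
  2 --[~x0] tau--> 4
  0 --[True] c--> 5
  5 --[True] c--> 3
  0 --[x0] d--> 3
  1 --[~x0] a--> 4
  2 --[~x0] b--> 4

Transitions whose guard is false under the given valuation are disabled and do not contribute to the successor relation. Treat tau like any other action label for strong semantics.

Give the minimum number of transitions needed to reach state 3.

Answer: 2

Working:
Layered search for 3:
  Layer 0: {0}
  Layer 1: {4,5}
  Layer 2: {2,3}
3 enters at depth 2; path c·c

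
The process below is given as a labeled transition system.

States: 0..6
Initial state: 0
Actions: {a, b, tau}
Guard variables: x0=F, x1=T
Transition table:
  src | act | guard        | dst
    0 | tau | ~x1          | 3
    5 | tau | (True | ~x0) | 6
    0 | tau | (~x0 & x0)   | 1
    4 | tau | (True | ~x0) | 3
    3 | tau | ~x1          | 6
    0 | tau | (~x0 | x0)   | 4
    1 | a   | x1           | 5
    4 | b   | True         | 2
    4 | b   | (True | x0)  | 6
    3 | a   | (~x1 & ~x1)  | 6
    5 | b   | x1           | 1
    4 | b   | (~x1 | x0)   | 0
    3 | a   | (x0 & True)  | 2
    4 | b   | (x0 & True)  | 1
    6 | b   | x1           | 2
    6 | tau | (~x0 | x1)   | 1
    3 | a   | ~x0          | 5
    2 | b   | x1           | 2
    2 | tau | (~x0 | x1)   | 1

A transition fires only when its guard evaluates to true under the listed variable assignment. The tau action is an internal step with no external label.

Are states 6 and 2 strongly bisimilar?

Bisimulation quotient by refinement:
  round 0: {{0,1,2,3,4,5,6}}
  round 1: {{0},{1,3},{2,4,5,6}}
  round 2: {{0},{1,3},{2,4,6},{5}}
stable after 3 split(s): 4 block(s)
6∈{2,4,6}, 2∈{2,4,6}

Answer: BISIMILAR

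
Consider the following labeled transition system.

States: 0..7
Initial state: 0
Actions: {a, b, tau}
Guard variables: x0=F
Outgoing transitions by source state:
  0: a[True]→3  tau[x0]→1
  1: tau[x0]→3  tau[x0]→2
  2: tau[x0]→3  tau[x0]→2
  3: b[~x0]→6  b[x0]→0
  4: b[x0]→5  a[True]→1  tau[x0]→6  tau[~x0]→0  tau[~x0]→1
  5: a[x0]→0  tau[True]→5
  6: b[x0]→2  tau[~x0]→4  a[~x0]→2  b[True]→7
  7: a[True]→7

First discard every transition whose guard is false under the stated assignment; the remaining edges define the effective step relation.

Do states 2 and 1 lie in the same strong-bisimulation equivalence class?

Answer: BISIMILAR

Analysis:
Refine partition for ~:
  π0 = {{0,1,2,3,4,5,6,7}}
  π1 = {{0,7},{1,2},{3},{4},{5},{6}}
  π2 = {{0},{1,2},{3},{4},{5},{6},{7}}
stable after 3 split(s): 7 block(s)
2∈{1,2}, 1∈{1,2}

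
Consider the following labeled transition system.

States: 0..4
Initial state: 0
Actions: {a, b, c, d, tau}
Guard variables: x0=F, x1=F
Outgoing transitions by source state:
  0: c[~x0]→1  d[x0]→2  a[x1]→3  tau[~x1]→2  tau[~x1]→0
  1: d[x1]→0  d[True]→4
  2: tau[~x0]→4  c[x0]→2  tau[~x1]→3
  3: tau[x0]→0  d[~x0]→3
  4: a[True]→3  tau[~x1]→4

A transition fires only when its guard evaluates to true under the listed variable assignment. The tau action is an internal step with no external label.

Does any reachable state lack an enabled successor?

Answer: DEADLOCK-FREE

Analysis:
R = {0,1,2,3,4}
  0: c→1  tau→0  tau→2  [3 exit(s)]
  1: d→4  [1 exit(s)]
  2: tau→3  tau→4  [2 exit(s)]
  3: d→3  [1 exit(s)]
  4: a→3  tau→4  [2 exit(s)]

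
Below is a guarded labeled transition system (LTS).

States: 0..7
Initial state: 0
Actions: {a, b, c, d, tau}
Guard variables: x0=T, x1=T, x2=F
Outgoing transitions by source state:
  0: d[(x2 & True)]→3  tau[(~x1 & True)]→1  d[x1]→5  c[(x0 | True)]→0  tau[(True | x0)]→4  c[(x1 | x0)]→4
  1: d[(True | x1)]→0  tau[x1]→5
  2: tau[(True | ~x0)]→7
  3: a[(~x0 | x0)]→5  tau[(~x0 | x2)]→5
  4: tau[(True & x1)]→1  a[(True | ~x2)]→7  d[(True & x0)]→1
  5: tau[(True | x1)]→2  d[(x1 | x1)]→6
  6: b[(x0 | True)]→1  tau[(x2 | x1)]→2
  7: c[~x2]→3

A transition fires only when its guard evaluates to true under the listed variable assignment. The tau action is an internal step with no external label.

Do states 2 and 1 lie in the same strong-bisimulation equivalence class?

Refine partition for ~:
  P[0] = {{0,1,2,3,4,5,6,7}}
  P[1] = {{0},{1,5},{2},{3},{4},{6},{7}}
  P[2] = {{0},{1},{2},{3},{4},{5},{6},{7}}
8 equivalence class(es) (converged in 3)
[2]={2}  [1]={1}

Answer: NOT BISIMILAR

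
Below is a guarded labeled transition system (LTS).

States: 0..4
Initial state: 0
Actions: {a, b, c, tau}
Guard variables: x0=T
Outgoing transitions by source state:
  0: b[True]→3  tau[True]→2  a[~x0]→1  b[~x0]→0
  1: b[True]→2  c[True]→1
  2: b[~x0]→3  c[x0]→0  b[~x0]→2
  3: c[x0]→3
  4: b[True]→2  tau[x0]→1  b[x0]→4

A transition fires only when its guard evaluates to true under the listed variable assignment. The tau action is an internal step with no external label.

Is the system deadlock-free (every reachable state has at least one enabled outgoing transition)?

Answer: DEADLOCK-FREE

Analysis:
Reach set: {0,2,3}
  0: b→3  tau→2  [deg 2]
  2: c→0  [deg 1]
  3: c→3  [deg 1]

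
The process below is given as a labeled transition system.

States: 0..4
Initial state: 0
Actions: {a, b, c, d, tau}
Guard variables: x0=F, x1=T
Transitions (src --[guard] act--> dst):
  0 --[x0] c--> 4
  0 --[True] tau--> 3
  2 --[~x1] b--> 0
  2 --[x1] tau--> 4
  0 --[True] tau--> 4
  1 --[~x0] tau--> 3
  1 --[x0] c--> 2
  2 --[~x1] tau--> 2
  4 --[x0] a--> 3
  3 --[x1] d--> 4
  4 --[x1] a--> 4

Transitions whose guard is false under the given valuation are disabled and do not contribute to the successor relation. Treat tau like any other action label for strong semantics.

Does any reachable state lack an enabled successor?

Reachable = {0,3,4}
  0: tau→3  tau→4  [2 out]
  3: d→4  [1 out]
  4: a→4  [1 out]

Answer: DEADLOCK-FREE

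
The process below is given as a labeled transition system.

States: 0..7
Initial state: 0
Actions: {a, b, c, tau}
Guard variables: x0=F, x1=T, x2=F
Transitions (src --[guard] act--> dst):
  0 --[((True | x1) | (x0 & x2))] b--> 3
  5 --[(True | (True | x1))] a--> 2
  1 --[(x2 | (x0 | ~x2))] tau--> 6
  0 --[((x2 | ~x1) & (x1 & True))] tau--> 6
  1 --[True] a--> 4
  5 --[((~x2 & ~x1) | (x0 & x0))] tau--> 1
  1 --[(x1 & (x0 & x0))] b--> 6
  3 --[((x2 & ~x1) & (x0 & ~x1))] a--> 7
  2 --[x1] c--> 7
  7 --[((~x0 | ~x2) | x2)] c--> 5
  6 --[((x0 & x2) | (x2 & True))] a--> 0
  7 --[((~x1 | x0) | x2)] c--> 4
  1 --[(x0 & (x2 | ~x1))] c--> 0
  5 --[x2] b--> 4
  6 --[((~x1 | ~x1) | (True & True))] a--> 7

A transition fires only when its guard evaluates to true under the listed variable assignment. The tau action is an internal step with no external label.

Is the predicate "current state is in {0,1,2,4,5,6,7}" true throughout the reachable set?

Safe = {0,1,2,4,5,6,7}
R = {0,3}
  0: safe
  3: VIOLATES
witness against invariant: b → 3

Answer: INVARIANT VIOLATED at state 3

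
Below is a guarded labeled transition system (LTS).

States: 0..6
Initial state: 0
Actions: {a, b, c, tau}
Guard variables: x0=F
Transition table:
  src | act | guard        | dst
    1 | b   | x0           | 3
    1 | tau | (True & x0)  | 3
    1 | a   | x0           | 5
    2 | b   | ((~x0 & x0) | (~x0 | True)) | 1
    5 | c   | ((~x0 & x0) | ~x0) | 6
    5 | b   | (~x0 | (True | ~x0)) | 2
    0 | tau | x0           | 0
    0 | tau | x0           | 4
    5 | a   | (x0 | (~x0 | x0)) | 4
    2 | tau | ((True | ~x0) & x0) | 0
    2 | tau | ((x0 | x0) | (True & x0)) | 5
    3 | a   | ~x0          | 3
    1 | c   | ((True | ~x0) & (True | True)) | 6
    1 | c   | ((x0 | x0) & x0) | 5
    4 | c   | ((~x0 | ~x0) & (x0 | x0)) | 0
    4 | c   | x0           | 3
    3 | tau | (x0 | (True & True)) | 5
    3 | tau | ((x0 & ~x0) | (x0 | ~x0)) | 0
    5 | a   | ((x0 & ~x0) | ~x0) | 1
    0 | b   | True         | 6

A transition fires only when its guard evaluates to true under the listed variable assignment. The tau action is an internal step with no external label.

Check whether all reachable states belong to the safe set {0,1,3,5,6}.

Answer: INVARIANT HOLDS

Analysis:
Inv-set: {0,1,3,5,6}
Reach set: {0,6}
  0: ✓
  6: ✓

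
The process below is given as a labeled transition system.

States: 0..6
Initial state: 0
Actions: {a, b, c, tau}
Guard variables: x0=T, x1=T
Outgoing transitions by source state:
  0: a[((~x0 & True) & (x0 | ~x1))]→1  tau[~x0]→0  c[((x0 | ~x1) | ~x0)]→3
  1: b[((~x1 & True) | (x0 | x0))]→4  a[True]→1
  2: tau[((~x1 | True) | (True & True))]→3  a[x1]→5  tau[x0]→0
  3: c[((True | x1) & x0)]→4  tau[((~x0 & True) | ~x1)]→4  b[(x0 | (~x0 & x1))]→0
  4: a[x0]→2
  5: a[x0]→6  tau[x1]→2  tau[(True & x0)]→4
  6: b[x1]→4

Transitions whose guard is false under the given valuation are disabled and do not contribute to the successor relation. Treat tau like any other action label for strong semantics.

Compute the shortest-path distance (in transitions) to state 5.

Answer: 4

Analysis:
BFS to 5:
  Layer 0: {0}
  Layer 1: {3}
  Layer 2: {4}
  Layer 3: {2}
  Layer 4: {5}
first hit 5 at d=4 via c·c·a·a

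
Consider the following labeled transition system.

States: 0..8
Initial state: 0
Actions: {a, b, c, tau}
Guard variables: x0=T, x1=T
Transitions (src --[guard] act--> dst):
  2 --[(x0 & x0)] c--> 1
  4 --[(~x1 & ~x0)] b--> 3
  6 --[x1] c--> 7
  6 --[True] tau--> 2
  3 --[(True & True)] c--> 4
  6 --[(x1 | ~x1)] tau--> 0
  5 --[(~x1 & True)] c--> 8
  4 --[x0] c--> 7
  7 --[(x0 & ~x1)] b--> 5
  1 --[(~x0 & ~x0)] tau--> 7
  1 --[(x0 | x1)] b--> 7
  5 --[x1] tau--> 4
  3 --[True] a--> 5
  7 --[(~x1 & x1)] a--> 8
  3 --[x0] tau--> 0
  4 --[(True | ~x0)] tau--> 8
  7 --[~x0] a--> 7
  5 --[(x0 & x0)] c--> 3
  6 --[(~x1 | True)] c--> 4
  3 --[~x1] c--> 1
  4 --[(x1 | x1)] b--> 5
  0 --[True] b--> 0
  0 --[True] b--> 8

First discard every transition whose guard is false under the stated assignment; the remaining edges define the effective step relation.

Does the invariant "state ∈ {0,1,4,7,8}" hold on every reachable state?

Answer: INVARIANT HOLDS

Working:
Safe = {0,1,4,7,8}
Reachable = {0,8}
  0: safe
  8: safe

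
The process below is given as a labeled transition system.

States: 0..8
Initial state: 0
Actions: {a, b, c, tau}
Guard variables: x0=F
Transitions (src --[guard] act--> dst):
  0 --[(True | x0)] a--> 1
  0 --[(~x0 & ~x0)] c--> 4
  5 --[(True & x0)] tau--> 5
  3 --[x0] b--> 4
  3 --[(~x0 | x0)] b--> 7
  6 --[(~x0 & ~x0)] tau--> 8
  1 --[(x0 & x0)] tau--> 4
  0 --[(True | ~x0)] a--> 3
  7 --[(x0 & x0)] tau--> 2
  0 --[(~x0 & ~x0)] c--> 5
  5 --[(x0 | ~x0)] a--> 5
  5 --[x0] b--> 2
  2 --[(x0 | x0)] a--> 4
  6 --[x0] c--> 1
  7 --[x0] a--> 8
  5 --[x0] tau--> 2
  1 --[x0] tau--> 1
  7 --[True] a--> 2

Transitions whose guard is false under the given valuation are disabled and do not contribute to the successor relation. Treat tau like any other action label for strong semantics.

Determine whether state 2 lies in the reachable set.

Answer: REACHABLE

Analysis:
After dropping false guards: 8 live edges.
Layer 0: {0}
Layer 1: {1,3,4,5}  total {0,1,3,4,5}
Layer 2: {7}  total {0,1,3,4,5,7}
Layer 3: {2}  total {0,1,2,3,4,5,7}
Reach set: {0,1,2,3,4,5,7}
witness 2: a·b·a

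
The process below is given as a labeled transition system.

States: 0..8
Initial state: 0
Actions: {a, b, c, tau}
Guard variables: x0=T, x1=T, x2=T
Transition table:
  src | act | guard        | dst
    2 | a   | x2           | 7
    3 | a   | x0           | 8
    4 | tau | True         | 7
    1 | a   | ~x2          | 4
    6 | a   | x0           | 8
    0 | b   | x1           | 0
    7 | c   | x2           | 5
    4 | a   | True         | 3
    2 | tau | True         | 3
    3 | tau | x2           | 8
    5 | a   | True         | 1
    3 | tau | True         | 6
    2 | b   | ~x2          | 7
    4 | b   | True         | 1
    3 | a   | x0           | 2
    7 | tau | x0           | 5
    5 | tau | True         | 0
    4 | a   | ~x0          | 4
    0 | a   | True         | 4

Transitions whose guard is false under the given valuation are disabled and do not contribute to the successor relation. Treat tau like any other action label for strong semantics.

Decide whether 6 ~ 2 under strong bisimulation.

Refine partition for ~:
  P[0] = {{0,1,2,3,4,5,6,7,8}}
  P[1] = {{0},{1,8},{2,3,5},{4},{6},{7}}
  P[2] = {{0},{1,8},{2},{3},{4},{5},{6},{7}}
Fixed point at round 3; 8 class(es).
[6]={6}  [2]={2}

Answer: NOT BISIMILAR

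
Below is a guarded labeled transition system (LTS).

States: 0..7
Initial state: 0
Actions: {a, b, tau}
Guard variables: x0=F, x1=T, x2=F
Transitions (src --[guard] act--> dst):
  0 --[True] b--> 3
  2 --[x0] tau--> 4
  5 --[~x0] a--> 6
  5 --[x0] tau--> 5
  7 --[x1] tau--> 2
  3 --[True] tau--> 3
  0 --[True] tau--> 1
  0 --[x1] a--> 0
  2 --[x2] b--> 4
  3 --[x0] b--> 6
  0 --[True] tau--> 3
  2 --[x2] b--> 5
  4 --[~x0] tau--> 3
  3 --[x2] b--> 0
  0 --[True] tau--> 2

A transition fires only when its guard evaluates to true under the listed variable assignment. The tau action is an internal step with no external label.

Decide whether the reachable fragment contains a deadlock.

Reach set: {0,1,2,3}
  0: a→0  b→3  tau→1  tau→2  tau→3  [5 out]
  1: ∅  [no exit]
  2: ∅  [no exit]
  3: tau→3  [1 out]
Path to 1: tau

Answer: DEADLOCK at state 1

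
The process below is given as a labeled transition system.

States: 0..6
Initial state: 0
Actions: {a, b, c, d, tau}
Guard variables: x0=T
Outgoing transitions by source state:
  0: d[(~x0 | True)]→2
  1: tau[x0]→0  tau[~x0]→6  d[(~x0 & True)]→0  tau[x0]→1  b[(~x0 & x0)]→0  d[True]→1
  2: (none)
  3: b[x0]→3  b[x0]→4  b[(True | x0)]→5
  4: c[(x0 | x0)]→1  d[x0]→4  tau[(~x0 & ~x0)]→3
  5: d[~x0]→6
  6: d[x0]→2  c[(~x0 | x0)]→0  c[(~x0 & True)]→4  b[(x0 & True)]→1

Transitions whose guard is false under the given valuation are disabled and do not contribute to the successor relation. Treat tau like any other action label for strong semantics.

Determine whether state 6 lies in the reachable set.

After dropping false guards: 12 live edges.
Layer 0: {0}
Layer 1: {2}  total {0,2}
Reach set: {0,2}

Answer: UNREACHABLE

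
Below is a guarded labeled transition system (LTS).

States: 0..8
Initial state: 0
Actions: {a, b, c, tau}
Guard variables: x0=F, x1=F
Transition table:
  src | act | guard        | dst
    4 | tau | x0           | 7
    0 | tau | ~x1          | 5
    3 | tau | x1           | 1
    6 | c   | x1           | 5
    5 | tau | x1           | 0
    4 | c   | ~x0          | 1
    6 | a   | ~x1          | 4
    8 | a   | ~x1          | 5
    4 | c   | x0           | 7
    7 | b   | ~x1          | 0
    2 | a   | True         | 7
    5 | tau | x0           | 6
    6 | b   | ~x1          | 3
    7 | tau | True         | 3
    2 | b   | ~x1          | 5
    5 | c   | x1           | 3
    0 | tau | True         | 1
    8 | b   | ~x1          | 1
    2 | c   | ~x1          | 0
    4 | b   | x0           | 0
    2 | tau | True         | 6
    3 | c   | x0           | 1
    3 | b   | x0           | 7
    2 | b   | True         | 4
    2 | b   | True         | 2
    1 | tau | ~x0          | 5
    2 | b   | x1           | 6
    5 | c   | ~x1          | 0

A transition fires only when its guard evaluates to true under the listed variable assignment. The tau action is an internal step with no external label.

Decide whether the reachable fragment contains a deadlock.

Reach set: {0,1,5}
  0: tau→1  tau→5  [2 exit(s)]
  1: tau→5  [1 exit(s)]
  5: c→0  [1 exit(s)]

Answer: DEADLOCK-FREE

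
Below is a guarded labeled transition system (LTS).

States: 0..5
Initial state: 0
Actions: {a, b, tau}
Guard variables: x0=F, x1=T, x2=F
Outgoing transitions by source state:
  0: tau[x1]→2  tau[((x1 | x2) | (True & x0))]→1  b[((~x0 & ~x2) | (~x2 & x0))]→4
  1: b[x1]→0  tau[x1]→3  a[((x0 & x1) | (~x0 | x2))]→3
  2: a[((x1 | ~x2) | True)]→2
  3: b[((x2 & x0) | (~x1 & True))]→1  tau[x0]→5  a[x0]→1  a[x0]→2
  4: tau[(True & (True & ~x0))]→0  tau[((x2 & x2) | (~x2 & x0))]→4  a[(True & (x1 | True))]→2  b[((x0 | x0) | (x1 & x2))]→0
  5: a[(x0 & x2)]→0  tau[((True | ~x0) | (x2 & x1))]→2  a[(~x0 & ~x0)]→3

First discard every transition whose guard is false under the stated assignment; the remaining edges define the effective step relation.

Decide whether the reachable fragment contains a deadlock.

Answer: DEADLOCK at state 3

Analysis:
R = {0,1,2,3,4}
  0: b→4  tau→1  tau→2  [deg 3]
  1: a→3  b→0  tau→3  [deg 3]
  2: a→2  [deg 1]
  3: ∅  [deadlock]
  4: a→2  tau→0  [deg 2]
trace reaching 3: tau·tau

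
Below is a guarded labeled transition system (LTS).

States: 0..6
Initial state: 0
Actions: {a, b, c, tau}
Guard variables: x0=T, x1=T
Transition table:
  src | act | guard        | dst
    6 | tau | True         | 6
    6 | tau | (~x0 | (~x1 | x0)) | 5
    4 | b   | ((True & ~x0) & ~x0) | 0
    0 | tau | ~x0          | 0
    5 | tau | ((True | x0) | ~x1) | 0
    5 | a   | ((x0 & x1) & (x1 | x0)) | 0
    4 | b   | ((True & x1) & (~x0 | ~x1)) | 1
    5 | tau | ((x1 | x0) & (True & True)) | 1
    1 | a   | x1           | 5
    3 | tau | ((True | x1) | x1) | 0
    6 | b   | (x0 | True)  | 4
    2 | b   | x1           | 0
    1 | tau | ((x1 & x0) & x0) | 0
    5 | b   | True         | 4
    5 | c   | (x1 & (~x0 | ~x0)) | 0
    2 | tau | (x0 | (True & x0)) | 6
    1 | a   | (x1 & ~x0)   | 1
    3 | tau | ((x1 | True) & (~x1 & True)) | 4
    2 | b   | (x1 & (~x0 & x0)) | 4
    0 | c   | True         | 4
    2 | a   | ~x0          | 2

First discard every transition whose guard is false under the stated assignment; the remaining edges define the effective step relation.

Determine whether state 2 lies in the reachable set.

13 transition(s) survive guard evaluation.
L0 = {0}
L1 = {4}  cumulative {0,4}
Reachable = {0,4}

Answer: UNREACHABLE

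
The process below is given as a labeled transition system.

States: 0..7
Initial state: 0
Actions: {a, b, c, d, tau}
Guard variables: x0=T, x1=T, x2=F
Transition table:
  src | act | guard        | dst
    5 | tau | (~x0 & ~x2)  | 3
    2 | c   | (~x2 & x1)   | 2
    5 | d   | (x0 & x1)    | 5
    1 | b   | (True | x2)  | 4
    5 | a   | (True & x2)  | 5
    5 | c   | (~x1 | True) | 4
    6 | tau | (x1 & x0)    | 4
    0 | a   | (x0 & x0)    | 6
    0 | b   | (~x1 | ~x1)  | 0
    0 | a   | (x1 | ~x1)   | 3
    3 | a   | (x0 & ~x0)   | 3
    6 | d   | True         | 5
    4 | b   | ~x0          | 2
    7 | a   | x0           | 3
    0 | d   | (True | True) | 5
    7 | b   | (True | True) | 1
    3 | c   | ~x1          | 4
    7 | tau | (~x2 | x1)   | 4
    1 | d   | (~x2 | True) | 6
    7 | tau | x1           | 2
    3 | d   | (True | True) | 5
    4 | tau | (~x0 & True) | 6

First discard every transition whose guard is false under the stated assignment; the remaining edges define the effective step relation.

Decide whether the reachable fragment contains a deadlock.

Reachable = {0,3,4,5,6}
  0: a→3  a→6  d→5  [deg 3]
  3: d→5  [deg 1]
  4: ∅  [no exit]
  5: c→4  d→5  [deg 2]
  6: d→5  tau→4  [deg 2]
witness 4: a·tau

Answer: DEADLOCK at state 4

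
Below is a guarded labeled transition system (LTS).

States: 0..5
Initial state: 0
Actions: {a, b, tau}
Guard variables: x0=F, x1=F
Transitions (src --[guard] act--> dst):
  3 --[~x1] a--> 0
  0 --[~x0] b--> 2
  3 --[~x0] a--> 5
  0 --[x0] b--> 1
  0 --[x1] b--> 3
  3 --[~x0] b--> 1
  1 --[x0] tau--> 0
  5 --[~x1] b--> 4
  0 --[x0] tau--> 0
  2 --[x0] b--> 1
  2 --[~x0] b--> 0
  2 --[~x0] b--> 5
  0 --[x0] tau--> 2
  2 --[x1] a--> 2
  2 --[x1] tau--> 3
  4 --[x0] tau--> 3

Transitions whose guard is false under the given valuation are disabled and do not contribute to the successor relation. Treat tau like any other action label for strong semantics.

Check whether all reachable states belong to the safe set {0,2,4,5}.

Safe = {0,2,4,5}
R = {0,2,4,5}
  0: ok
  2: ok
  4: ok
  5: ok

Answer: INVARIANT HOLDS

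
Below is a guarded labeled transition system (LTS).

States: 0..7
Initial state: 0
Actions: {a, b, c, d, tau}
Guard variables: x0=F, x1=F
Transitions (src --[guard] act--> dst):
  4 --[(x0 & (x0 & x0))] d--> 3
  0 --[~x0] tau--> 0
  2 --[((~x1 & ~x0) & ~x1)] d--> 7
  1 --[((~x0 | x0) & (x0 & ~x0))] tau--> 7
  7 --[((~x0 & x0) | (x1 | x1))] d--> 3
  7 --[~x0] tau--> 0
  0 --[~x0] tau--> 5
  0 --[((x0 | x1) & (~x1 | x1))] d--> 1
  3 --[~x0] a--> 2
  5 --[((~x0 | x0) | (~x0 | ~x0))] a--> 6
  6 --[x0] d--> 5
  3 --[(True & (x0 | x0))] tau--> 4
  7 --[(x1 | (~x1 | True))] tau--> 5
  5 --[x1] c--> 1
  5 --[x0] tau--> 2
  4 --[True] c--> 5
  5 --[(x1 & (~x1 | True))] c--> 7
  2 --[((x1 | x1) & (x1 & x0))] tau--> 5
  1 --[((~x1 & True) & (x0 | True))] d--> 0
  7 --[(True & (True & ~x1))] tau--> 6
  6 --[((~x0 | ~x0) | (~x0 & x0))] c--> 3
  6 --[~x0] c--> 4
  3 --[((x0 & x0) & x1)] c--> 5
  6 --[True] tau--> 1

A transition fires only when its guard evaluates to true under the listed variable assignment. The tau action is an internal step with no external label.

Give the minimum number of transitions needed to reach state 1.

Answer: 3

Analysis:
Breadth-first toward 1:
  depth 0: {0}
  depth 1: {5}
  depth 2: {6}
  depth 3: {1,3,4}
first hit 1 at d=3 via tau·a·tau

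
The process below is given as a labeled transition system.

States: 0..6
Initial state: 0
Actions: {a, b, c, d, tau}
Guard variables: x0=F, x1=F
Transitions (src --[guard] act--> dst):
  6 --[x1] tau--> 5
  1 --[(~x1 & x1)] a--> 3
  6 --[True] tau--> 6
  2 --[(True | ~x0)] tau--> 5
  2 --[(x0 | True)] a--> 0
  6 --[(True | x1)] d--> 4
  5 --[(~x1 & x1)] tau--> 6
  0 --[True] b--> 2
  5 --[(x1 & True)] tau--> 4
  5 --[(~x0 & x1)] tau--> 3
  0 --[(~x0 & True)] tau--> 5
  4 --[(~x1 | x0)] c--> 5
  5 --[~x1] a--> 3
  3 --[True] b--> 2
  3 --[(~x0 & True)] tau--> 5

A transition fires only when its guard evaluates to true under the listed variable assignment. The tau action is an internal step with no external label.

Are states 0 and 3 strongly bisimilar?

Answer: BISIMILAR

Working:
Bisimulation quotient by refinement:
  P[0] = {{0,1,2,3,4,5,6}}
  P[1] = {{0,3},{1},{2},{4},{5},{6}}
6 equivalence class(es) (converged in 2)
class of 0: {0,3}; class of 3: {0,3}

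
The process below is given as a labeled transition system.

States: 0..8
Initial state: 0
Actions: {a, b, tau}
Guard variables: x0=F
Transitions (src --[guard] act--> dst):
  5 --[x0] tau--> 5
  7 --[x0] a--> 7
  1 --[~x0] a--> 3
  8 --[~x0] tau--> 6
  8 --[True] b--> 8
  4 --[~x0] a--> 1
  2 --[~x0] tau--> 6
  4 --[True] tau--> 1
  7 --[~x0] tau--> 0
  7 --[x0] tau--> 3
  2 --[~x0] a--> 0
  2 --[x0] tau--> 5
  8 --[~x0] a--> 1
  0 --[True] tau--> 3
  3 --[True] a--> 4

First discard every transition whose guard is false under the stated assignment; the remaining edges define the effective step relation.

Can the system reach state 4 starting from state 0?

Answer: REACHABLE

Trace:
11 transition(s) survive guard evaluation.
Layer 0: {0}
Layer 1: {3}  total {0,3}
Layer 2: {4}  total {0,3,4}
Layer 3: {1}  total {0,1,3,4}
R = {0,1,3,4}
trace reaching 4: tau·a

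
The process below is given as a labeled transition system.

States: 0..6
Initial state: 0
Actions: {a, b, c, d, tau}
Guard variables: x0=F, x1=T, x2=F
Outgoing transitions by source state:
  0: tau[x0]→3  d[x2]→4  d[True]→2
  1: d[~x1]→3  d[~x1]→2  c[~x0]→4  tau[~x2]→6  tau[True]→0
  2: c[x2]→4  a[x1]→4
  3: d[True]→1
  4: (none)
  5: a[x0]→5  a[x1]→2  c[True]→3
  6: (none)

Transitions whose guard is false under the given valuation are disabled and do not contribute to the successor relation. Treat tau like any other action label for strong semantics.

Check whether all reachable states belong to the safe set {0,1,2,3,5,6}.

Answer: INVARIANT VIOLATED at state 4

Working:
Safe = {0,1,2,3,5,6}
Reach set: {0,2,4}
  0: ✓
  2: ✓
  4: ✗ unsafe
witness against invariant: d·a → 4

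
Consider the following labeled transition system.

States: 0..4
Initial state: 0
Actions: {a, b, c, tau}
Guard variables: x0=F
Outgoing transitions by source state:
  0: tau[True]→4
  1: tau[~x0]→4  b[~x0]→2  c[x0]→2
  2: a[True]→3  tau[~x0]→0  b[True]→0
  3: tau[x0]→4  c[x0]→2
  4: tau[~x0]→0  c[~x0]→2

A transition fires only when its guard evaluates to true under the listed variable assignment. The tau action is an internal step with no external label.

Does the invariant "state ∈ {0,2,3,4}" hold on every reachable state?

Answer: INVARIANT HOLDS

Analysis:
Safe = {0,2,3,4}
Reachable = {0,2,3,4}
  0: safe
  2: safe
  3: safe
  4: safe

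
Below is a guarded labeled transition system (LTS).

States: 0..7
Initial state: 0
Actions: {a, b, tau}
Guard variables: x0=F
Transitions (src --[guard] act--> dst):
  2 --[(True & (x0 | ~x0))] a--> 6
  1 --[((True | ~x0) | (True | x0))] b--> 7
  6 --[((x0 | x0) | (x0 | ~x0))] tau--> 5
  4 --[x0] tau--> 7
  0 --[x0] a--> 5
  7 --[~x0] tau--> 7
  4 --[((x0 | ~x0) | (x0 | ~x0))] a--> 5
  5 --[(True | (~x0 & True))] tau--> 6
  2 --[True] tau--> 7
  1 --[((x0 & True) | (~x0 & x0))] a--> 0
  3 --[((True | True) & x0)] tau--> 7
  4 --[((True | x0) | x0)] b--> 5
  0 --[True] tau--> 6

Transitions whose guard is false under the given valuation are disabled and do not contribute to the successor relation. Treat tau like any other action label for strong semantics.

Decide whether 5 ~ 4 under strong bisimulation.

Answer: NOT BISIMILAR

Working:
Refine partition for ~:
  P[0] = {{0,1,2,3,4,5,6,7}}
  P[1] = {{0,5,6,7},{1},{2},{3},{4}}
5 equivalence class(es) (converged in 2)
5∈{0,5,6,7}, 4∈{4}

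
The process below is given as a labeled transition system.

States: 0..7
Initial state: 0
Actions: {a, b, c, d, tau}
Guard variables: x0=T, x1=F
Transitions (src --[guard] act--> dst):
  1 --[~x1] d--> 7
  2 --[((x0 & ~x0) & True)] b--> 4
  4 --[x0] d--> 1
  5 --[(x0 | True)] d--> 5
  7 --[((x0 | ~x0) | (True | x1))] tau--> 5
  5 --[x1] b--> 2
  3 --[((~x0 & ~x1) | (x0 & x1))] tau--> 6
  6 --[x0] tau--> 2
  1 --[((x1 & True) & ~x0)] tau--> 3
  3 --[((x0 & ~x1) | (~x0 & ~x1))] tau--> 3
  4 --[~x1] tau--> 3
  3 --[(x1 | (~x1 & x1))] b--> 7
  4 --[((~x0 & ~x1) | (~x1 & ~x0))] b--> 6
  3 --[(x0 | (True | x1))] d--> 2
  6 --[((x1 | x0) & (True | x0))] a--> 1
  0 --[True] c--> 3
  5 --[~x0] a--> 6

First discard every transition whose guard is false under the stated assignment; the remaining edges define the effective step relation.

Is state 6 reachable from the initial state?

Answer: UNREACHABLE

Working:
After dropping false guards: 10 live edges.
depth 0: {0}
depth 1: {3}  total {0,3}
depth 2: {2}  total {0,2,3}
Reachable = {0,2,3}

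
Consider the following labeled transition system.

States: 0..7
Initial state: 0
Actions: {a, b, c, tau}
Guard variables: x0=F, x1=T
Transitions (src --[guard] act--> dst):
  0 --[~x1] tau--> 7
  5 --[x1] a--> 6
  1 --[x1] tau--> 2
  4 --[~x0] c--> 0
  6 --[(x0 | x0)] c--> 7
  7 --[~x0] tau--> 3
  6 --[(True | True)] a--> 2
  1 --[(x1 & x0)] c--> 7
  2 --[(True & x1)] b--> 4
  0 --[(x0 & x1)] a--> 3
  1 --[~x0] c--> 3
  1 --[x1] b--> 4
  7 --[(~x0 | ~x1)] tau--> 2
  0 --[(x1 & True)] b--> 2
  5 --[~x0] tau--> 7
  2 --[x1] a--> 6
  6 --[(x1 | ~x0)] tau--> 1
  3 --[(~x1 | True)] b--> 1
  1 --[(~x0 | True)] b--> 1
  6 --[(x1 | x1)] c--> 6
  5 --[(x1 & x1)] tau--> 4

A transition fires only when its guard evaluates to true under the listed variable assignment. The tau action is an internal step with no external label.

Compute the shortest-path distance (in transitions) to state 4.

Breadth-first toward 4:
  depth 0: {0}
  depth 1: {2}
  depth 2: {4,6}
first hit 4 at d=2 via b·b

Answer: 2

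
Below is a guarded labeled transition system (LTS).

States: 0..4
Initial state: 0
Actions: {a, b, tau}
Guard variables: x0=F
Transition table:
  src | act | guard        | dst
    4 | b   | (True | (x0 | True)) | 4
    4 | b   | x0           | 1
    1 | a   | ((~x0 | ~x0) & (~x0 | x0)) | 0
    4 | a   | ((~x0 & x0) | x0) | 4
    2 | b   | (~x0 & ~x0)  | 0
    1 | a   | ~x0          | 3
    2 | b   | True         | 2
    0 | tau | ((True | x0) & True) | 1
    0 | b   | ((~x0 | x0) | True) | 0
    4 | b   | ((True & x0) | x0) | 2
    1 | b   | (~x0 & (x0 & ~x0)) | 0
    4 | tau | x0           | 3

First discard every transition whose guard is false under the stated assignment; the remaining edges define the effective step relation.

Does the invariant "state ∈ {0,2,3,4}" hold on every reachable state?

Allowed set {0,2,3,4}
R = {0,1,3}
  0: safe
  1: VIOLATES
  3: safe
counterexample path to 1: tau

Answer: INVARIANT VIOLATED at state 1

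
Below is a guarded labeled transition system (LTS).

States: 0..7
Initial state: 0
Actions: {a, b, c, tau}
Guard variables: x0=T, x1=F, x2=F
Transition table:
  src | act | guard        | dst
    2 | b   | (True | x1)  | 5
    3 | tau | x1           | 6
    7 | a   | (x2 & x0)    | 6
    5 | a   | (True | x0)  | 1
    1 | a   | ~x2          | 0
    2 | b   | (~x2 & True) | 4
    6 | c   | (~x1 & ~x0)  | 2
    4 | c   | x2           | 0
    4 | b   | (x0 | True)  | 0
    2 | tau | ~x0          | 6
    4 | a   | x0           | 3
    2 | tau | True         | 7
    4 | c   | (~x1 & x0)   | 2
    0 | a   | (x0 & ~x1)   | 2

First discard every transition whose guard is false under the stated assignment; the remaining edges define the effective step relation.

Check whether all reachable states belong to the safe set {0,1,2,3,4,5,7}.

Safe = {0,1,2,3,4,5,7}
Reachable = {0,1,2,3,4,5,7}
  0: ✓
  1: ✓
  2: ✓
  3: ✓
  4: ✓
  5: ✓
  7: ✓

Answer: INVARIANT HOLDS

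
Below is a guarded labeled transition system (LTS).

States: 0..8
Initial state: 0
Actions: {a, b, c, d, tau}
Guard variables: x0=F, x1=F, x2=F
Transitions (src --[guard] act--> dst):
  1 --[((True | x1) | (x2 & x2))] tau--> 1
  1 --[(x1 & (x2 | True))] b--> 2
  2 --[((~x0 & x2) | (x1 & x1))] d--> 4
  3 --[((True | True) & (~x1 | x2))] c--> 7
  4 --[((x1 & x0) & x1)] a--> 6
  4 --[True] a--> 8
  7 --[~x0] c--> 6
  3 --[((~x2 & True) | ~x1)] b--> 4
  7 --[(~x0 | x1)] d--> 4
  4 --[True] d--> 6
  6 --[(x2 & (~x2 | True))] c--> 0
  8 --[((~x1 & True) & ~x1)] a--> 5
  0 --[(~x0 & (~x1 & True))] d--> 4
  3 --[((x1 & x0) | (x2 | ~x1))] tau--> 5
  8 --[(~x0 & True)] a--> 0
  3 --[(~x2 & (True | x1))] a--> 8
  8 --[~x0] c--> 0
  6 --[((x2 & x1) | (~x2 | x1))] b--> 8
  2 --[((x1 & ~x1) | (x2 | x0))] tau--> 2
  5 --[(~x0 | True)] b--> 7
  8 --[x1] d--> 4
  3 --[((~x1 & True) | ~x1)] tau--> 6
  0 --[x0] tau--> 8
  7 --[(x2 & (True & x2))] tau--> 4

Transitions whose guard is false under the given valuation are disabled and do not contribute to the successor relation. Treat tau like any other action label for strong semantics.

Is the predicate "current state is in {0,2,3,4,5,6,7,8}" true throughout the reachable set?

Allowed set {0,2,3,4,5,6,7,8}
Reach set: {0,4,5,6,7,8}
  0: safe
  4: safe
  5: safe
  6: safe
  7: safe
  8: safe

Answer: INVARIANT HOLDS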